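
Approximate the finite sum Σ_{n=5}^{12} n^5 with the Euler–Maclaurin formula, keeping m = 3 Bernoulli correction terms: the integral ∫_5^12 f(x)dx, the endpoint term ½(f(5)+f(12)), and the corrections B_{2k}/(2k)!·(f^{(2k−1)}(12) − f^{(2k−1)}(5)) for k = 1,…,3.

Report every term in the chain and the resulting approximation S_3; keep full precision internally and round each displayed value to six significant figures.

Integral: ∫_5^12 x^5 dx = 495060.
½[f(5) + f(12)] = ½[3125.00 + 248832] = 125978.
Running total after boundary: 621038.
Order-1 term: 1/12 · (103680 − 3125.00) = 8379.58.
Partial sum through k=1: 629418.
Order-2 term: −1/720 · (8640.00 − 1500.00) = -9.91667.
Partial sum through k=2: 629408.
Order-3 term: 1/30240 · (120.000 − 120.000) = 0.00000.

S_3 ≈ 629408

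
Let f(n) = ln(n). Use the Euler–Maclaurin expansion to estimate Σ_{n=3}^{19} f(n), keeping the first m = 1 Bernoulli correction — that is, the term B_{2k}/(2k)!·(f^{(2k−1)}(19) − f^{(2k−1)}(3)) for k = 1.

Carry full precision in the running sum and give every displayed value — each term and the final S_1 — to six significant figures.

∫_3^19 ln(x) dx evaluates to 36.6485.
½[f(3) + f(19)] = ½[1.09861 + 2.94444] = 2.02153.
Integral + boundary = 38.6700.
Order-1 term: 1/12 · (0.0526316 − 0.333333) = -0.0233918.

S_1 ≈ 38.6466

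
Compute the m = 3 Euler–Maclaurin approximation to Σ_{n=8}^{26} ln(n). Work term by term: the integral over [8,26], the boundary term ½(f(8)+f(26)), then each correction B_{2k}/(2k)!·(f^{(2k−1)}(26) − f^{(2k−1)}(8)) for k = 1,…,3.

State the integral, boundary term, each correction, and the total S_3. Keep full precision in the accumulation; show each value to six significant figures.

S_3 ≈ 52.7365

Integral: ∫_8^26 ln(x) dx = 50.0750.
½[f(8) + f(26)] = ½[2.07944 + 3.25810] = 2.66877.
Integral + boundary = 52.7437.
k=1: B_{2}/(2)! × [f^{(1)}(26) − f^{(1)}(8)] = 1/12 × (0.0384615 − 0.125000) = -0.00721154.
After k=1: 52.7365.
k=2: B_{4}/(4)! × [f^{(3)}(26) − f^{(3)}(8)] = −1/720 × (0.000113792 − 0.00390625) = 5.26730e-06.
After k=2: 52.7365.
k=3: B_{6}/(6)! × [f^{(5)}(26) − f^{(5)}(8)] = 1/30240 × (2.01997e-06 − 0.000732422) = -2.41535e-08.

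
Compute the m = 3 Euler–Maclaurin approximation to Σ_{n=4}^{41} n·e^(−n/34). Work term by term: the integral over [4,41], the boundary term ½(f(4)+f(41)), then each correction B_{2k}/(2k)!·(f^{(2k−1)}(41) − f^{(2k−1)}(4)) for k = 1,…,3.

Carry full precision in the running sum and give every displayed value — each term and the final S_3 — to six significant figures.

S_3 ≈ 392.906

∫_4^41 x·e^(−x/34) dx evaluates to 385.060.
Endpoint term: (f(4) + f(41))/2 = (3.55604 + 12.2765)/2 = 7.91629.
Integral + boundary = 392.976.
Order-1 term: 1/12 · (-0.0616469 − 0.784420) = -0.0705056.
After k=1: 392.906.
Order-2 term: −1/720 · (0.000464713 − 0.00221664) = 2.43324e-06.
After k=2: 392.906.
Order-3 term: 1/30240 · (8.50133e-07 − 3.24803e-06) = -7.92955e-11.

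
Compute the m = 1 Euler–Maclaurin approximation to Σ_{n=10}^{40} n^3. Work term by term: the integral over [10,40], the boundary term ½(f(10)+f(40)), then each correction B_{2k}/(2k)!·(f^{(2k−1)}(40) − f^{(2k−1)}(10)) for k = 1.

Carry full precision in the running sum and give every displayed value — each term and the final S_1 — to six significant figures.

∫_10^40 x^3 dx evaluates to 637500.
Boundary: ½(f(10) + f(40)) = ½(1000.00 + 64000.0) = 32500.0.
Integral + boundary = 670000.
Correction k=1: B_{2}/2! · (f^{(1)}(40) − f^{(1)}(10)) = 1/12 · (4800.00 − 300.000) = 375.000.

S_1 ≈ 670375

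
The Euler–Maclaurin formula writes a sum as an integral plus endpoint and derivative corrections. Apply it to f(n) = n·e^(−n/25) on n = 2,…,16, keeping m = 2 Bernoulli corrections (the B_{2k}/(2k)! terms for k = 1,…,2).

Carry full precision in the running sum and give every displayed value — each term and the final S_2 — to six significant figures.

S_2 ≈ 87.7153

The integral term ∫_2^16 x·e^(−x/25) dx = 82.6288.
Endpoint term: (f(2) + f(16))/2 = (1.84623 + 8.43668)/2 = 5.14146.
Running total after boundary: 87.7703.
Correction k=1: B_{2}/2! · (f^{(1)}(16) − f^{(1)}(2)) = 1/12 · (0.189825 − 0.849267) = -0.0549535.
Running total after k=1: 87.7153.
Correction k=2: B_{4}/4! · (f^{(3)}(16) − f^{(3)}(2)) = −1/720 · (0.00199106 − 0.00431280) = 3.22464e-06.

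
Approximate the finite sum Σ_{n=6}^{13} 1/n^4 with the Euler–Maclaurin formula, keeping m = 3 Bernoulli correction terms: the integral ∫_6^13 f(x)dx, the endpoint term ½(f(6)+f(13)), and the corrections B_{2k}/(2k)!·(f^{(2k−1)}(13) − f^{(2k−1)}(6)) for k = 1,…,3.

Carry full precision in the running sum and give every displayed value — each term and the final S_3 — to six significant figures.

S_3 ≈ 0.00183620

Integral: ∫_6^13 1/x^4 dx = 0.00139149.
½[f(6) + f(13)] = ½[0.000771605 + 3.50128e-05] = 0.000403309.
Running total after boundary: 0.00179480.
Correction k=1: B_{2}/2! · (f^{(1)}(13) − f^{(1)}(6)) = 1/12 · (-1.07732e-05 − (-0.000514403)) = 4.19692e-05.
Running total after k=1: 0.00183677.
Correction k=2: B_{4}/4! · (f^{(3)}(13) − f^{(3)}(6)) = −1/720 · (-1.91240e-06 − (-0.000428669)) = -5.92718e-07.
Running total after k=2: 0.00183617.
Correction k=3: B_{6}/6! · (f^{(5)}(13) − f^{(5)}(6)) = 1/30240 · (-6.33693e-07 − (-0.000666819)) = 2.20299e-08.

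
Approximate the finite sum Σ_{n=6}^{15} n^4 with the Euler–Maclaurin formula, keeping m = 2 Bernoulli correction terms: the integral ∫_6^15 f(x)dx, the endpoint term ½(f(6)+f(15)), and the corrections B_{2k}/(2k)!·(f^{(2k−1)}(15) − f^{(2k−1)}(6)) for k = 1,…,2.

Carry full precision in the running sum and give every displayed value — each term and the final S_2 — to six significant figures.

S_2 ≈ 177333

∫_6^15 x^4 dx evaluates to 150320.
Boundary: ½(f(6) + f(15)) = ½(1296.00 + 50625.0) = 25960.5.
So far: 176280.
Correction k=1: B_{2}/2! · (f^{(1)}(15) − f^{(1)}(6)) = 1/12 · (13500.0 − 864.000) = 1053.00.
Running total after k=1: 177333.
Correction k=2: B_{4}/4! · (f^{(3)}(15) − f^{(3)}(6)) = −1/720 · (360.000 − 144.000) = -0.300000.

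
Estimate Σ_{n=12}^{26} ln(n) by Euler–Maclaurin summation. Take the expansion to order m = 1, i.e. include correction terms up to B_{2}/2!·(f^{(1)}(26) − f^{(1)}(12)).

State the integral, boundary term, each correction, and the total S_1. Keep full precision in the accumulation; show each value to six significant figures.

∫_12^26 ln(x) dx evaluates to 40.8916.
½[f(12) + f(26)] = ½[2.48491 + 3.25810] = 2.87150.
Running total after boundary: 43.7631.
Order-1 term: 1/12 · (0.0384615 − 0.0833333) = -0.00373932.

S_1 ≈ 43.7594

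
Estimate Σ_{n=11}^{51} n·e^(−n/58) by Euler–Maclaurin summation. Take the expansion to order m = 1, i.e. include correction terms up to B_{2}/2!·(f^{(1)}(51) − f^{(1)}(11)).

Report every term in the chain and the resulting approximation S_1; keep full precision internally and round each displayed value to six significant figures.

Integral: ∫_11^51 x·e^(−x/58) dx = 686.565.
½[f(11) + f(51)] = ½[9.09969 + 21.1685] = 15.1341.
Running total after boundary: 701.699.
k=1: B_{2}/(2)! × [f^{(1)}(51) − f^{(1)}(11)] = 1/12 × (0.0500945 − 0.670353) = -0.0516882.

S_1 ≈ 701.648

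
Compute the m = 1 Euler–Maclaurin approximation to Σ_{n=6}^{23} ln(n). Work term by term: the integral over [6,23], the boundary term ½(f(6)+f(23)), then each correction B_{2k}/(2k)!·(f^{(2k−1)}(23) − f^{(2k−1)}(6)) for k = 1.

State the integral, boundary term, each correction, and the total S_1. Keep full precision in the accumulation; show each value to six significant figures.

The integral term ∫_6^23 ln(x) dx = 44.3658.
Endpoint term: (f(6) + f(23))/2 = (1.79176 + 3.13549)/2 = 2.46363.
Running total after boundary: 46.8294.
Order-1 term: 1/12 · (0.0434783 − 0.166667) = -0.0102657.

S_1 ≈ 46.8192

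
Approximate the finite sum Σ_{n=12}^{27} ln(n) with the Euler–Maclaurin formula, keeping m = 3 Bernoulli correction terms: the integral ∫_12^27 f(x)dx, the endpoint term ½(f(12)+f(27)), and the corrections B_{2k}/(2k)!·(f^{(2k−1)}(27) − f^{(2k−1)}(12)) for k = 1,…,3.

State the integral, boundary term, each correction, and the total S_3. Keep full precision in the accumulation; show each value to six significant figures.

S_3 ≈ 47.0552

∫_12^27 ln(x) dx evaluates to 44.1687.
½[f(12) + f(27)] = ½[2.48491 + 3.29584] = 2.89037.
Integral + boundary = 47.0591.
k=1: B_{2}/(2)! × [f^{(1)}(27) − f^{(1)}(12)] = 1/12 × (0.0370370 − 0.0833333) = -0.00385802.
After k=1: 47.0552.
k=2: B_{4}/(4)! × [f^{(3)}(27) − f^{(3)}(12)] = −1/720 × (0.000101611 − 0.00115741) = 1.46638e-06.
After k=2: 47.0552.
k=3: B_{6}/(6)! × [f^{(5)}(27) − f^{(5)}(12)] = 1/30240 × (1.67260e-06 − 9.64506e-05) = -3.13419e-09.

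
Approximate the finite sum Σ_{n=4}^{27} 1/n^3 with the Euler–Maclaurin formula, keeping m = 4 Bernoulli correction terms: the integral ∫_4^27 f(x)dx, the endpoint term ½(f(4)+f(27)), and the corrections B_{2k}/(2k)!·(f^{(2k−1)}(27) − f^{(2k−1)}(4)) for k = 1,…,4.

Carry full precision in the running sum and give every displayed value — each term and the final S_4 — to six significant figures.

The integral term ∫_4^27 1/x^3 dx = 0.0305641.
Boundary: ½(f(4) + f(27)) = ½(0.0156250 + 5.08053e-05) = 0.00783790.
Integral + boundary = 0.0384020.
k=1: B_{2}/(2)! × [f^{(1)}(27) − f^{(1)}(4)] = 1/12 × (-5.64503e-06 − (-0.0117188)) = 0.000976092.
After k=1: 0.0393781.
k=2: B_{4}/(4)! × [f^{(3)}(27) − f^{(3)}(4)] = −1/720 × (-1.54870e-07 − (-0.0146484)) = -2.03448e-05.
After k=2: 0.0393578.
k=3: B_{6}/(6)! × [f^{(5)}(27) − f^{(5)}(4)] = 1/30240 × (-8.92258e-09 − (-0.0384521)) = 1.27157e-06.
After k=3: 0.0393591.
k=4: B_{8}/(8)! × [f^{(7)}(27) − f^{(7)}(4)] = −1/1209600 × (-8.81242e-10 − (-0.173035)) = -1.43051e-07.

S_4 ≈ 0.0393589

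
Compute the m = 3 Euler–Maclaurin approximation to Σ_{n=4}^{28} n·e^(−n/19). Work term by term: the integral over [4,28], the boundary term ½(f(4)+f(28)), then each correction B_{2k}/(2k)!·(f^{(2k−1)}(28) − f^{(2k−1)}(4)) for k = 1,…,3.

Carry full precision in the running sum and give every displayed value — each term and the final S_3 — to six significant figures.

∫_4^28 x·e^(−x/19) dx evaluates to 149.471.
½[f(4) + f(28)] = ½[3.24063 + 6.41424] = 4.82743.
Integral + boundary = 154.298.
k=1: B_{2}/(2)! × [f^{(1)}(28) − f^{(1)}(4)] = 1/12 × (-0.108512 − 0.639598) = -0.0623425.
Partial sum through k=1: 154.236.
k=2: B_{4}/(4)! × [f^{(3)}(28) − f^{(3)}(4)] = −1/720 × (0.000968555 − 0.00626015) = 7.34944e-06.
Partial sum through k=2: 154.236.
k=3: B_{6}/(6)! × [f^{(5)}(28) − f^{(5)}(4)] = 1/30240 × (6.19860e-06 − 2.97744e-05) = -7.79623e-10.

S_3 ≈ 154.236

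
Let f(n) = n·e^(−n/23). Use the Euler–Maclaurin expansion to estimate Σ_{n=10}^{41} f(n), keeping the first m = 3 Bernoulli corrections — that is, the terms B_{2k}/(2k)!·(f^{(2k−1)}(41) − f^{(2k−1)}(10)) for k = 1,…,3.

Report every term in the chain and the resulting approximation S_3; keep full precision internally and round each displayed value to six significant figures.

S_3 ≈ 250.436

∫_10^41 x·e^(−x/23) dx evaluates to 243.792.
½[f(10) + f(41)] = ½[6.47405 + 6.89615] = 6.68510.
So far: 250.477.
Order-1 term: 1/12 · (-0.131634 − 0.365925) = -0.0414632.
Running total after k=1: 250.436.
Order-2 term: −1/720 · (0.000387077 − 0.00313939) = 3.82265e-06.
Running total after k=2: 250.436.
Order-3 term: 1/30240 · (1.93382e-06 − 1.05615e-05) = -2.85308e-10.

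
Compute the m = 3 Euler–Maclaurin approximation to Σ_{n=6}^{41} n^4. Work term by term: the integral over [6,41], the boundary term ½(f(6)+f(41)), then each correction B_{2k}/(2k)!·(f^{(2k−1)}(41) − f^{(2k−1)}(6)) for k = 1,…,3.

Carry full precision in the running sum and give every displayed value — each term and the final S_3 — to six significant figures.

S_3 ≈ 2.46061e+07

∫_6^41 x^4 dx evaluates to 2.31697e+07.
Endpoint term: (f(6) + f(41))/2 = (1296.00 + 2.82576e+06)/2 = 1.41353e+06.
So far: 2.45832e+07.
Correction k=1: B_{2}/2! · (f^{(1)}(41) − f^{(1)}(6)) = 1/12 · (275684 − 864.000) = 22901.7.
Partial sum through k=1: 2.46061e+07.
Correction k=2: B_{4}/4! · (f^{(3)}(41) − f^{(3)}(6)) = −1/720 · (984.000 − 144.000) = -1.16667.
Partial sum through k=2: 2.46061e+07.
Correction k=3: B_{6}/6! · (f^{(5)}(41) − f^{(5)}(6)) = 1/30240 · (0.00000 − 0.00000) = 0.00000.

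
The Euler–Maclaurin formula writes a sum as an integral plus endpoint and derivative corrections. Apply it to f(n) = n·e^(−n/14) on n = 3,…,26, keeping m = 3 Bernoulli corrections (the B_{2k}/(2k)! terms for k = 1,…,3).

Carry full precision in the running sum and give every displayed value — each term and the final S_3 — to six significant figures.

∫_3^26 x·e^(−x/14) dx evaluates to 104.668.
Endpoint term: (f(3) + f(26))/2 = (2.42135 + 4.05907)/2 = 3.24021.
So far: 107.908.
Order-1 term: 1/12 · (-0.133815 − 0.634164) = -0.0639983.
After k=1: 107.844.
Order-2 term: −1/720 · (0.000910309 − 0.0114714) = 1.46682e-05.
After k=2: 107.844.
Order-3 term: 1/30240 · (1.27722e-05 − 0.000100548) = -2.90262e-09.

S_3 ≈ 107.844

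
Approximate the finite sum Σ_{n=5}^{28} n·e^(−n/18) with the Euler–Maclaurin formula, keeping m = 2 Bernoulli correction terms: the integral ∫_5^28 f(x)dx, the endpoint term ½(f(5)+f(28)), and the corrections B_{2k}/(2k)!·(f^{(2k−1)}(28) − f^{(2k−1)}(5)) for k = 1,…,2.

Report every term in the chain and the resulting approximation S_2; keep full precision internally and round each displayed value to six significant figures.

S_2 ≈ 143.616

Integral: ∫_5^28 x·e^(−x/18) dx = 138.823.
Boundary: ½(f(5) + f(28)) = ½(3.78733 + 5.91002) = 4.84867.
Integral + boundary = 143.672.
Correction k=1: B_{2}/2! · (f^{(1)}(28) − f^{(1)}(5)) = 1/12 · (-0.117262 − 0.547058) = -0.0553600.
Running total after k=1: 143.616.
Correction k=2: B_{4}/4! · (f^{(3)}(28) − f^{(3)}(5)) = −1/720 · (0.000940994 − 0.00636416) = 7.53218e-06.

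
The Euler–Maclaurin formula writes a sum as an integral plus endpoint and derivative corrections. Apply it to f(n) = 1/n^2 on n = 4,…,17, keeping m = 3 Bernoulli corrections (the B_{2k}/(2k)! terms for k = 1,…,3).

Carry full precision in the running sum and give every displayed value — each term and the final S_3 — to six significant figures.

S_3 ≈ 0.226696

The integral term ∫_4^17 1/x^2 dx = 0.191176.
Boundary: ½(f(4) + f(17)) = ½(0.0625000 + 0.00346021) = 0.0329801.
So far: 0.224157.
Correction k=1: B_{2}/2! · (f^{(1)}(17) − f^{(1)}(4)) = 1/12 · (-0.000407083 − (-0.0312500)) = 0.00257024.
Partial sum through k=1: 0.226727.
Correction k=2: B_{4}/4! · (f^{(3)}(17) − f^{(3)}(4)) = −1/720 · (-1.69031e-05 − (-0.0234375)) = -3.25286e-05.
Partial sum through k=2: 0.226694.
Correction k=3: B_{6}/6! · (f^{(5)}(17) − f^{(5)}(4)) = 1/30240 · (-1.75465e-06 − (-0.0439453)) = 1.45316e-06.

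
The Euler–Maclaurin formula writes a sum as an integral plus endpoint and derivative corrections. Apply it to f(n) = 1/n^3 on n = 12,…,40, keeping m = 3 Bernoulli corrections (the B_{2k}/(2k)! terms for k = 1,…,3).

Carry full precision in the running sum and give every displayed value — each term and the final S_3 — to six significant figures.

∫_12^40 1/x^3 dx evaluates to 0.00315972.
Boundary: ½(f(12) + f(40)) = ½(0.000578704 + 1.56250e-05) = 0.000297164.
So far: 0.00345689.
Correction k=1: B_{2}/2! · (f^{(1)}(40) − f^{(1)}(12)) = 1/12 · (-1.17187e-06 − (-0.000144676)) = 1.19587e-05.
Partial sum through k=1: 0.00346885.
Correction k=2: B_{4}/4! · (f^{(3)}(40) − f^{(3)}(12)) = −1/720 · (-1.46484e-08 − (-2.00939e-05)) = -2.78878e-08.
Partial sum through k=2: 0.00346882.
Correction k=3: B_{6}/6! · (f^{(5)}(40) − f^{(5)}(12)) = 1/30240 · (-3.84521e-10 − (-5.86071e-06)) = 1.93794e-10.

S_3 ≈ 0.00346882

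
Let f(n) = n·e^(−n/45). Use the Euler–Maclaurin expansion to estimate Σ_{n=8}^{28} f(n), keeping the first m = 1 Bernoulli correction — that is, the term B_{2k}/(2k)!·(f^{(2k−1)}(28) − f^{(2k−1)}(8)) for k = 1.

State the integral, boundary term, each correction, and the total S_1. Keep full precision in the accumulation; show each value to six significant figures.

S_1 ≈ 244.149

∫_8^28 x·e^(−x/45) dx evaluates to 233.326.
½[f(8) + f(28)] = ½[6.69703 + 15.0290] = 10.8630.
Integral + boundary = 244.189.
Correction k=1: B_{2}/2! · (f^{(1)}(28) − f^{(1)}(8)) = 1/12 · (0.202772 − 0.688306) = -0.0404611.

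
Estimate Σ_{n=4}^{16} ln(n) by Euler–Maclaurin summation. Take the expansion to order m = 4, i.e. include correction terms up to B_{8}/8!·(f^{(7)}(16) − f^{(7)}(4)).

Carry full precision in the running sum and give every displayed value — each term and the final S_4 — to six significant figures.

S_4 ≈ 28.8801

Integral: ∫_4^16 ln(x) dx = 26.8162.
½[f(4) + f(16)] = ½[1.38629 + 2.77259] = 2.07944.
Running total after boundary: 28.8957.
Order-1 term: 1/12 · (0.0625000 − 0.250000) = -0.0156250.
Running total after k=1: 28.8801.
Order-2 term: −1/720 · (0.000488281 − 0.0312500) = 4.27246e-05.
Running total after k=2: 28.8801.
Order-3 term: 1/30240 · (2.28882e-05 − 0.0234375) = -7.74293e-07.
Running total after k=3: 28.8801.
Order-4 term: −1/1209600 · (2.68221e-06 − 0.0439453) = 3.63282e-08.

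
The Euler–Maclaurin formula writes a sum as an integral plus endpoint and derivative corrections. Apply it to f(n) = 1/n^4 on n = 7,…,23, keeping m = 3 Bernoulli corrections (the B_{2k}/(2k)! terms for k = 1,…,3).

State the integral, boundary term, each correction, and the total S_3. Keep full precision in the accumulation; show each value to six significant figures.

The integral term ∫_7^23 1/x^4 dx = 0.000944421.
½[f(7) + f(23)] = ½[0.000416493 + 3.57346e-06] = 0.000210033.
Integral + boundary = 0.00115445.
k=1: B_{2}/(2)! × [f^{(1)}(23) − f^{(1)}(7)] = 1/12 × (-6.21471e-07 − (-0.000237996)) = 1.97812e-05.
After k=1: 0.00117424.
k=2: B_{4}/(4)! × [f^{(3)}(23) − f^{(3)}(7)] = −1/720 × (-3.52441e-08 − (-0.000145712)) = -2.02329e-07.
After k=2: 0.00117403.
k=3: B_{6}/(6)! × [f^{(5)}(23) − f^{(5)}(7)] = 1/30240 × (-3.73094e-09 − (-0.000166528)) = 5.50675e-09.

S_3 ≈ 0.00117404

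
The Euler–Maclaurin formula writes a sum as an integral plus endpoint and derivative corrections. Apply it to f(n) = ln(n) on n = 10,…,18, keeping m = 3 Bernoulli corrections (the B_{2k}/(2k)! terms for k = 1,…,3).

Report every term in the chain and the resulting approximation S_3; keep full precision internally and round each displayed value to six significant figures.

S_3 ≈ 23.5936

The integral term ∫_10^18 ln(x) dx = 21.0008.
Endpoint term: (f(10) + f(18))/2 = (2.30259 + 2.89037)/2 = 2.59648.
So far: 23.5973.
Correction k=1: B_{2}/2! · (f^{(1)}(18) − f^{(1)}(10)) = 1/12 · (0.0555556 − 0.100000) = -0.00370370.
Partial sum through k=1: 23.5936.
Correction k=2: B_{4}/4! · (f^{(3)}(18) − f^{(3)}(10)) = −1/720 · (0.000342936 − 0.00200000) = 2.30148e-06.
Partial sum through k=2: 23.5936.
Correction k=3: B_{6}/6! · (f^{(5)}(18) − f^{(5)}(10)) = 1/30240 · (1.27013e-05 − 0.000240000) = -7.51649e-09.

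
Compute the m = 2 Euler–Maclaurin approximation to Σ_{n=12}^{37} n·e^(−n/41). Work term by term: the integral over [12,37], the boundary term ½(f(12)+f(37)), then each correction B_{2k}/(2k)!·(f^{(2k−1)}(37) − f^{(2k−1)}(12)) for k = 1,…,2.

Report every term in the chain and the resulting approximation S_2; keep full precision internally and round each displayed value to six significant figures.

S_2 ≈ 336.518

Integral: ∫_12^37 x·e^(−x/41) dx = 324.578.
½[f(12) + f(37)] = ½[8.95510 + 15.0064] = 11.9808.
Integral + boundary = 336.559.
k=1: B_{2}/(2)! × [f^{(1)}(37) − f^{(1)}(12)] = 1/12 × (0.0395687 − 0.527842) = -0.0406894.
Partial sum through k=1: 336.518.
k=2: B_{4}/(4)! × [f^{(3)}(37) − f^{(3)}(12)] = −1/720 × (0.000506084 − 0.00120188) = 9.66382e-07.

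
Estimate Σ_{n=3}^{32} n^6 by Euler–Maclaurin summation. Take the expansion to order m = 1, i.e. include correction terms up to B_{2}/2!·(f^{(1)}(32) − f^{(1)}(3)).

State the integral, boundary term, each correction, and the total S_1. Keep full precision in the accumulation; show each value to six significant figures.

S_1 ≈ 5.46218e+09

∫_3^32 x^6 dx evaluates to 4.90853e+09.
½[f(3) + f(32)] = ½[729.000 + 1.07374e+09] = 5.36871e+08.
Integral + boundary = 5.44541e+09.
Correction k=1: B_{2}/2! · (f^{(1)}(32) − f^{(1)}(3)) = 1/12 · (2.01327e+08 − 1458.00) = 1.67771e+07.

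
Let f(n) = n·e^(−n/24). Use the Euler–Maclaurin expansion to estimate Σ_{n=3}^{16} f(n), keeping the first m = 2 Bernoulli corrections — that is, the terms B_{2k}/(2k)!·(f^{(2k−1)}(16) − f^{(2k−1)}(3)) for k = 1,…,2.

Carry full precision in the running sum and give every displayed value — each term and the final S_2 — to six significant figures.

S_2 ≈ 84.3586

∫_3^16 x·e^(−x/24) dx evaluates to 78.9776.
Endpoint term: (f(3) + f(16))/2 = (2.64749 + 8.21467)/2 = 5.43108.
Running total after boundary: 84.4086.
Correction k=1: B_{2}/2! · (f^{(1)}(16) − f^{(1)}(3)) = 1/12 · (0.171139 − 0.772185) = -0.0500871.
Running total after k=1: 84.3586.
Correction k=2: B_{4}/4! · (f^{(3)}(16) − f^{(3)}(3)) = −1/720 · (0.00207981 − 0.00440482) = 3.22918e-06.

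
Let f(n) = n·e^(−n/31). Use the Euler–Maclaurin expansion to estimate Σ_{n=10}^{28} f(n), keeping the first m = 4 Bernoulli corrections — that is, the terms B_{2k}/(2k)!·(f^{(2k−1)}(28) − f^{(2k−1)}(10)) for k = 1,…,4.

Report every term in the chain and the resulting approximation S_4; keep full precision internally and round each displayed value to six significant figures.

S_4 ≈ 188.593

∫_10^28 x·e^(−x/31) dx evaluates to 179.336.
Boundary: ½(f(10) + f(28)) = ½(7.24278 + 11.3473) = 9.29503.
Running total after boundary: 188.631.
Order-1 term: 1/12 · (0.0392187 − 0.490640) = -0.0376184.
Partial sum through k=1: 188.593.
Order-2 term: −1/720 · (0.000884224 − 0.00201789) = 1.57454e-06.
Partial sum through k=2: 188.593.
Order-3 term: 1/30240 · (1.79775e-06 − 3.66830e-06) = -6.18567e-11.
Partial sum through k=3: 188.593.
Order-4 term: −1/1209600 · (2.78397e-09 − 5.44933e-09) = 2.20351e-15.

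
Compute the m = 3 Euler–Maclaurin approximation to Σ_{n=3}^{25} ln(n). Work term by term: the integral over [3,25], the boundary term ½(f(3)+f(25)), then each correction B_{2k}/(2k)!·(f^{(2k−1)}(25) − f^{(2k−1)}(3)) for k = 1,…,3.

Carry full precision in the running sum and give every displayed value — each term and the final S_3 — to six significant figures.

S_3 ≈ 57.3105

Integral: ∫_3^25 ln(x) dx = 55.1761.
½[f(3) + f(25)] = ½[1.09861 + 3.21888] = 2.15874.
So far: 57.3348.
Correction k=1: B_{2}/2! · (f^{(1)}(25) − f^{(1)}(3)) = 1/12 · (0.0400000 − 0.333333) = -0.0244444.
Running total after k=1: 57.3104.
Correction k=2: B_{4}/4! · (f^{(3)}(25) − f^{(3)}(3)) = −1/720 · (0.000128000 − 0.0740741) = 0.000102703.
Running total after k=2: 57.3105.
Correction k=3: B_{6}/6! · (f^{(5)}(25) − f^{(5)}(3)) = 1/30240 · (2.45760e-06 − 0.0987654) = -3.26597e-06.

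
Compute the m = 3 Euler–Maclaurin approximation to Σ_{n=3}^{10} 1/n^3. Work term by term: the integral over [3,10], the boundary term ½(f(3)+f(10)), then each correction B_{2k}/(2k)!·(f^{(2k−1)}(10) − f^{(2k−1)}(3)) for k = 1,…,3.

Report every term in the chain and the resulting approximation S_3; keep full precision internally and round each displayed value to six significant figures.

∫_3^10 1/x^3 dx evaluates to 0.0505556.
Endpoint term: (f(3) + f(10))/2 = (0.0370370 + 0.00100000)/2 = 0.0190185.
Integral + boundary = 0.0695741.
Order-1 term: 1/12 · (-0.000300000 − (-0.0370370)) = 0.00306142.
Running total after k=1: 0.0726355.
Order-2 term: −1/720 · (-6.00000e-05 − (-0.0823045)) = -0.000114229.
Running total after k=2: 0.0725213.
Order-3 term: 1/30240 · (-2.52000e-05 − (-0.384088)) = 1.27005e-05.

S_3 ≈ 0.0725340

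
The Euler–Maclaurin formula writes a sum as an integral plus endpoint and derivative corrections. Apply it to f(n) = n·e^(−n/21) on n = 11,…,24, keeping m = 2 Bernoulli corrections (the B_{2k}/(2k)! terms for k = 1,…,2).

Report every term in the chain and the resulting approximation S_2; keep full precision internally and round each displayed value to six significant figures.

S_2 ≈ 103.689

The integral term ∫_11^24 x·e^(−x/21) dx = 96.6320.
Boundary: ½(f(11) + f(24)) = ½(6.51486 + 7.65376) = 7.08431.
Running total after boundary: 103.716.
k=1: B_{2}/(2)! × [f^{(1)}(24) − f^{(1)}(11)] = 1/12 × (-0.0455581 − 0.282029) = -0.0272989.
Running total after k=1: 103.689.
k=2: B_{4}/(4)! × [f^{(3)}(24) − f^{(3)}(11)] = −1/720 × (0.00134298 − 0.00332551) = 2.75351e-06.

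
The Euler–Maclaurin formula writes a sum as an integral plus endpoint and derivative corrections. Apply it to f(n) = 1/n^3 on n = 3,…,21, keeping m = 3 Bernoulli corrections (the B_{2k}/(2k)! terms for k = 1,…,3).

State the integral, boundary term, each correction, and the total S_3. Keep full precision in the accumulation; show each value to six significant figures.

∫_3^21 1/x^3 dx evaluates to 0.0544218.
Endpoint term: (f(3) + f(21))/2 = (0.0370370 + 0.000107980)/2 = 0.0185725.
Integral + boundary = 0.0729943.
Order-1 term: 1/12 · (-1.54257e-05 − (-0.0370370)) = 0.00308513.
After k=1: 0.0760794.
Order-2 term: −1/720 · (-6.99577e-07 − (-0.0823045)) = -0.000114311.
After k=2: 0.0759651.
Order-3 term: 1/30240 · (-6.66264e-08 − (-0.384088)) = 1.27013e-05.

S_3 ≈ 0.0759778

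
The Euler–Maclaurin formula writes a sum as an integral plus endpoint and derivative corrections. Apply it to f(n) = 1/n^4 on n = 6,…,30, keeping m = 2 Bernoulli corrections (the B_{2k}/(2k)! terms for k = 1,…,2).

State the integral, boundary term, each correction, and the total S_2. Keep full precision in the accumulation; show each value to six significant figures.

S_2 ≈ 0.00195954

The integral term ∫_6^30 1/x^4 dx = 0.00153086.
½[f(6) + f(30)] = ½[0.000771605 + 1.23457e-06] = 0.000386420.
Integral + boundary = 0.00191728.
Correction k=1: B_{2}/2! · (f^{(1)}(30) − f^{(1)}(6)) = 1/12 · (-1.64609e-07 − (-0.000514403)) = 4.28532e-05.
After k=1: 0.00196014.
Correction k=2: B_{4}/4! · (f^{(3)}(30) − f^{(3)}(6)) = −1/720 · (-5.48697e-09 − (-0.000428669)) = -5.95367e-07.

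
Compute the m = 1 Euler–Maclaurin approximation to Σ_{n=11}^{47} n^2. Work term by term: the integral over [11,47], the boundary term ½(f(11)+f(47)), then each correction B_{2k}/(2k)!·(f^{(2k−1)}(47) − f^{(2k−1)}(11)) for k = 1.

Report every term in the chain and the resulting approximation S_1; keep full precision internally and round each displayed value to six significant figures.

Integral: ∫_11^47 x^2 dx = 34164.0.
Endpoint term: (f(11) + f(47))/2 = (121.000 + 2209.00)/2 = 1165.00.
Running total after boundary: 35329.0.
k=1: B_{2}/(2)! × [f^{(1)}(47) − f^{(1)}(11)] = 1/12 × (94.0000 − 22.0000) = 6.00000.

S_1 ≈ 35335.0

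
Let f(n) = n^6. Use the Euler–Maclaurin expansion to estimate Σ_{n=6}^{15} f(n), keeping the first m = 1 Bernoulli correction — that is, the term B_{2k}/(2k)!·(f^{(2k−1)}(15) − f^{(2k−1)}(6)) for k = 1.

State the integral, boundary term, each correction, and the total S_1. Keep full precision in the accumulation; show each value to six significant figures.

∫_6^15 x^6 dx evaluates to 2.43685e+07.
½[f(6) + f(15)] = ½[46656.0 + 1.13906e+07] = 5.71864e+06.
So far: 3.00871e+07.
k=1: B_{2}/(2)! × [f^{(1)}(15) − f^{(1)}(6)] = 1/12 × (4.55625e+06 − 46656.0) = 375800.

S_1 ≈ 3.04629e+07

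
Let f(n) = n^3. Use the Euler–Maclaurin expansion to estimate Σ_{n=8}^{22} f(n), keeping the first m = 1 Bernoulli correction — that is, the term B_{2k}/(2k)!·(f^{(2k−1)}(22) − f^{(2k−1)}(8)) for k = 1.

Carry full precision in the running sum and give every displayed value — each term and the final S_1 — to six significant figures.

∫_8^22 x^3 dx evaluates to 57540.0.
Endpoint term: (f(8) + f(22))/2 = (512.000 + 10648.0)/2 = 5580.00.
Running total after boundary: 63120.0.
Correction k=1: B_{2}/2! · (f^{(1)}(22) − f^{(1)}(8)) = 1/12 · (1452.00 − 192.000) = 105.000.

S_1 ≈ 63225.0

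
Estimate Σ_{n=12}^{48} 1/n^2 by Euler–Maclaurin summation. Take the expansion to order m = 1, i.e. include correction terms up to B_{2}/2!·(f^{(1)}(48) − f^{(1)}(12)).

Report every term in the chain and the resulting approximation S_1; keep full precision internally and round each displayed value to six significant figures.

Integral: ∫_12^48 1/x^2 dx = 0.0625000.
Endpoint term: (f(12) + f(48))/2 = (0.00694444 + 0.000434028)/2 = 0.00368924.
Running total after boundary: 0.0661892.
k=1: B_{2}/(2)! × [f^{(1)}(48) − f^{(1)}(12)] = 1/12 × (-1.80845e-05 − (-0.00115741)) = 9.49436e-05.

S_1 ≈ 0.0662842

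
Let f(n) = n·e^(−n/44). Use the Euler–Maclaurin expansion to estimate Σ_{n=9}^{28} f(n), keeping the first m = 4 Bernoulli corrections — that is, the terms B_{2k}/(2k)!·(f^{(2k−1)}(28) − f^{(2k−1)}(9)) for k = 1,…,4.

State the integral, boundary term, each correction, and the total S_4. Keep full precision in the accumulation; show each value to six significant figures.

∫_9^28 x·e^(−x/44) dx evaluates to 224.073.
Endpoint term: (f(9) + f(28))/2 = (7.33516 + 14.8180)/2 = 11.0766.
So far: 235.150.
Order-1 term: 1/12 · (0.192441 − 0.648310) = -0.0379890.
Running total after k=1: 235.112.
Order-2 term: −1/720 · (0.000646109 − 0.00117683) = 7.37113e-07.
Running total after k=2: 235.112.
Order-3 term: 1/30240 · (6.16125e-07 − 1.04276e-06) = -1.41084e-11.
Running total after k=3: 235.112.
Order-4 term: −1/1209600 · (4.64109e-10 − 7.63255e-10) = 2.47310e-16.

S_4 ≈ 235.112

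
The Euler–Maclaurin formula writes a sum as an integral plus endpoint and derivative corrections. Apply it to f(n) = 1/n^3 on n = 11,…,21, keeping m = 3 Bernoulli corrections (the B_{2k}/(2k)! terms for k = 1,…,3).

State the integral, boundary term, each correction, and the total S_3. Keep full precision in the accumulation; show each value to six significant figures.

Integral: ∫_11^21 1/x^3 dx = 0.00299844.
Boundary: ½(f(11) + f(21)) = ½(0.000751315 + 0.000107980) = 0.000429647.
Running total after boundary: 0.00342809.
k=1: B_{2}/(2)! × [f^{(1)}(21) − f^{(1)}(11)] = 1/12 × (-1.54257e-05 − (-0.000204904)) = 1.57899e-05.
Running total after k=1: 0.00344388.
k=2: B_{4}/(4)! × [f^{(3)}(21) − f^{(3)}(11)] = −1/720 × (-6.99577e-07 − (-3.38684e-05)) = -4.60679e-08.
Running total after k=2: 0.00344384.
k=3: B_{6}/(6)! × [f^{(5)}(21) − f^{(5)}(11)] = 1/30240 × (-6.66264e-08 − (-1.17560e-05)) = 3.86553e-10.

S_3 ≈ 0.00344384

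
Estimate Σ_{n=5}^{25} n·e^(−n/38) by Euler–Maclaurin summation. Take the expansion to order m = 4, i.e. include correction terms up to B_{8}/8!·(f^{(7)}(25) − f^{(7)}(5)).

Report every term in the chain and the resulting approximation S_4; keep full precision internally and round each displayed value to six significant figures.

S_4 ≈ 201.212

∫_5^25 x·e^(−x/38) dx evaluates to 192.594.
Boundary: ½(f(5) + f(25)) = ½(4.38355 + 12.9485) = 8.66603.
So far: 201.260.
k=1: B_{2}/(2)! × [f^{(1)}(25) − f^{(1)}(5)] = 1/12 × (0.177190 − 0.761353) = -0.0486803.
Running total after k=1: 201.212.
k=2: B_{4}/(4)! × [f^{(3)}(25) − f^{(3)}(5)] = −1/720 × (0.000840077 − 0.00174153) = 1.25202e-06.
Running total after k=2: 201.212.
k=3: B_{6}/(6)! × [f^{(5)}(25) − f^{(5)}(5)] = 1/30240 × (1.07856e-06 − 2.04696e-06) = -3.20237e-11.
Running total after k=3: 201.212.
k=4: B_{8}/(8)! × [f^{(7)}(25) − f^{(7)}(5)] = −1/1209600 × (1.09097e-09 − 1.99991e-09) = 7.51444e-16.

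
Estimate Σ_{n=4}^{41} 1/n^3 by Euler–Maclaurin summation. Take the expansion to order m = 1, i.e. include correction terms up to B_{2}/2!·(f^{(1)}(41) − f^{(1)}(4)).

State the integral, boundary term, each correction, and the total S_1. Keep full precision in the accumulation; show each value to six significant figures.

The integral term ∫_4^41 1/x^3 dx = 0.0309526.
Boundary: ½(f(4) + f(41)) = ½(0.0156250 + 1.45094e-05) = 0.00781975.
So far: 0.0387723.
Correction k=1: B_{2}/2! · (f^{(1)}(41) − f^{(1)}(4)) = 1/12 · (-1.06166e-06 − (-0.0117188)) = 0.000976474.

S_1 ≈ 0.0397488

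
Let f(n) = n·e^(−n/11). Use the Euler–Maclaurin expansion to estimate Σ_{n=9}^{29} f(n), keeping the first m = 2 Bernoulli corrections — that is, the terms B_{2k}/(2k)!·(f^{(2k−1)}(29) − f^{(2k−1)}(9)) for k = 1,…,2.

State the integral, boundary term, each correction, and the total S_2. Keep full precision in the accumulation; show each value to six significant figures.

The integral term ∫_9^29 x·e^(−x/11) dx = 65.5580.
½[f(9) + f(29)] = ½[3.97110 + 2.07702] = 3.02406.
Running total after boundary: 68.5820.
Correction k=1: B_{2}/2! · (f^{(1)}(29) − f^{(1)}(9)) = 1/12 · (-0.117198 − 0.0802242) = -0.0164519.
After k=1: 68.5656.
Correction k=2: B_{4}/4! · (f^{(3)}(29) − f^{(3)}(9)) = −1/720 · (0.000215240 − 0.00795612) = 1.07512e-05.

S_2 ≈ 68.5656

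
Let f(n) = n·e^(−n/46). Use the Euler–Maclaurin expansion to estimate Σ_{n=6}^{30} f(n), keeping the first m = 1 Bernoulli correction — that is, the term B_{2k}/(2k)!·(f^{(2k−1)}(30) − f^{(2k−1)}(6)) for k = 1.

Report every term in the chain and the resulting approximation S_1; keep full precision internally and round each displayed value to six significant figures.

S_1 ≈ 288.781

Integral: ∫_6^30 x·e^(−x/46) dx = 278.382.
Boundary: ½(f(6) + f(30)) = ½(5.26628 + 15.6274) = 10.4468.
So far: 288.829.
k=1: B_{2}/(2)! × [f^{(1)}(30) − f^{(1)}(6)] = 1/12 × (0.181187 − 0.763229) = -0.0485035.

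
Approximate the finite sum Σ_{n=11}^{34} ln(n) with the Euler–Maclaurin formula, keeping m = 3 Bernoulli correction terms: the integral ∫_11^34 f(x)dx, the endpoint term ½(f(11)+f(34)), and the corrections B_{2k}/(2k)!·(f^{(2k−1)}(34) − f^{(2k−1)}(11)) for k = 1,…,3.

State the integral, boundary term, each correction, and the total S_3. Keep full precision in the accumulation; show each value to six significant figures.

Integral: ∫_11^34 ln(x) dx = 70.5194.
Endpoint term: (f(11) + f(34))/2 = (2.39790 + 3.52636)/2 = 2.96213.
Integral + boundary = 73.4815.
Order-1 term: 1/12 · (0.0294118 − 0.0909091) = -0.00512478.
Partial sum through k=1: 73.4764.
Order-2 term: −1/720 · (5.08854e-05 − 0.00150263) = 2.01631e-06.
Partial sum through k=2: 73.4764.
Order-3 term: 1/30240 · (5.28222e-07 − 0.000149021) = -4.91048e-09.

S_3 ≈ 73.4764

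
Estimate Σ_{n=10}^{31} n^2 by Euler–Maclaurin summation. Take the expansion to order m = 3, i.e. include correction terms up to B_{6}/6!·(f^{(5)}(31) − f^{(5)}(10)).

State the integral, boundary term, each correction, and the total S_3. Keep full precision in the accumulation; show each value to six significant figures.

S_3 ≈ 10131.0

The integral term ∫_10^31 x^2 dx = 9597.00.
Endpoint term: (f(10) + f(31))/2 = (100.000 + 961.000)/2 = 530.500.
Running total after boundary: 10127.5.
k=1: B_{2}/(2)! × [f^{(1)}(31) − f^{(1)}(10)] = 1/12 × (62.0000 − 20.0000) = 3.50000.
After k=1: 10131.0.
k=2: B_{4}/(4)! × [f^{(3)}(31) − f^{(3)}(10)] = −1/720 × (0.00000 − 0.00000) = 0.00000.
After k=2: 10131.0.
k=3: B_{6}/(6)! × [f^{(5)}(31) − f^{(5)}(10)] = 1/30240 × (0.00000 − 0.00000) = 0.00000.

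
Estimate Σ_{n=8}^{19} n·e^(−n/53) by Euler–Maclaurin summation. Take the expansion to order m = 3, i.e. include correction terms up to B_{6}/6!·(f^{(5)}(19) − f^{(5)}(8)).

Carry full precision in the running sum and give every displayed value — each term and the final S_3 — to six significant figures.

∫_8^19 x·e^(−x/53) dx evaluates to 113.690.
Boundary: ½(f(8) + f(19)) = ½(6.87917 + 13.2759) = 10.0775.
So far: 123.768.
Order-1 term: 1/12 · (0.448242 − 0.730101) = -0.0234882.
Running total after k=1: 123.744.
Order-2 term: −1/720 · (0.000657067 − 0.000872159) = 2.98738e-07.
Running total after k=2: 123.744.
Order-3 term: 1/30240 · (4.11022e-07 − 5.28445e-07) = -3.88303e-12.

S_3 ≈ 123.744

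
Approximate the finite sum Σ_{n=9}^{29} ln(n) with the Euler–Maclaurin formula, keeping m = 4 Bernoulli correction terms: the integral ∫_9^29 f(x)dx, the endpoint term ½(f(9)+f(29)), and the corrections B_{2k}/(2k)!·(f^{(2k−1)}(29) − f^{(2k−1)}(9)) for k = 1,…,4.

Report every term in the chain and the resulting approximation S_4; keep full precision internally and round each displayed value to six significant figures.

S_4 ≈ 60.6524

Integral: ∫_9^29 ln(x) dx = 57.8766.
Endpoint term: (f(9) + f(29))/2 = (2.19722 + 3.36730)/2 = 2.78226.
Integral + boundary = 60.6588.
Order-1 term: 1/12 · (0.0344828 − 0.111111) = -0.00638570.
Running total after k=1: 60.6524.
Order-2 term: −1/720 · (8.20042e-05 − 0.00274348) = 3.69650e-06.
Running total after k=2: 60.6524.
Order-3 term: 1/30240 · (1.17010e-06 − 0.000406442) = -1.34019e-08.
Running total after k=3: 60.6524.
Order-4 term: −1/1209600 · (4.17394e-08 − 0.000150534) = 1.24415e-10.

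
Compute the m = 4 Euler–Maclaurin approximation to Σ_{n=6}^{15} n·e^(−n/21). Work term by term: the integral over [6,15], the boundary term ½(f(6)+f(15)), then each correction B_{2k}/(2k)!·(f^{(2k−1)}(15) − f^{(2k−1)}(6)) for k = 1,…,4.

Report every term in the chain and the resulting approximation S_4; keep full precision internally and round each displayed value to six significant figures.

∫_6^15 x·e^(−x/21) dx evaluates to 55.9941.
½[f(6) + f(15)] = ½[4.50886 + 7.34312] = 5.92599.
So far: 61.9201.
Correction k=1: B_{2}/2! · (f^{(1)}(15) − f^{(1)}(6)) = 1/12 · (0.139869 − 0.536769) = -0.0330750.
After k=1: 61.8870.
Correction k=2: B_{4}/4! · (f^{(3)}(15) − f^{(3)}(6)) = −1/720 · (0.00253731 − 0.00462522) = 2.89989e-06.
After k=2: 61.8871.
Correction k=3: B_{6}/6! · (f^{(5)}(15) − f^{(5)}(6)) = 1/30240 · (1.07879e-05 − 1.82161e-05) = -2.45641e-10.
After k=3: 61.8871.
Correction k=4: B_{8}/8! · (f^{(7)}(15) − f^{(7)}(6)) = −1/1209600 · (3.58780e-08 − 5.88301e-08) = 1.89750e-14.

S_4 ≈ 61.8871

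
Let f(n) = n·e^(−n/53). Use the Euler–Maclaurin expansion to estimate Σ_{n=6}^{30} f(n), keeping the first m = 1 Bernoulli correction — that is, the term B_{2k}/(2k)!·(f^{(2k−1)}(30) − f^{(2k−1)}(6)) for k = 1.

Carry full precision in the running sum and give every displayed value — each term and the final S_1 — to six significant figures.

∫_6^30 x·e^(−x/53) dx evaluates to 294.679.
½[f(6) + f(30)] = ½[5.35779 + 17.0331] = 11.1955.
Integral + boundary = 305.875.
k=1: B_{2}/(2)! × [f^{(1)}(30) − f^{(1)}(6)] = 1/12 × (0.246391 − 0.791875) = -0.0454570.

S_1 ≈ 305.829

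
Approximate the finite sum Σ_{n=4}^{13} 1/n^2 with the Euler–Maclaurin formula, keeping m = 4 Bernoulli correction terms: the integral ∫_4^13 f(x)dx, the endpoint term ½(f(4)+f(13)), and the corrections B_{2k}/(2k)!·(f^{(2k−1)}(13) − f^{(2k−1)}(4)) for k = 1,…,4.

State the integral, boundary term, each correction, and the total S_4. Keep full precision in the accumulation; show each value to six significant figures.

S_4 ≈ 0.209783

Integral: ∫_4^13 1/x^2 dx = 0.173077.
Boundary: ½(f(4) + f(13)) = ½(0.0625000 + 0.00591716) = 0.0342086.
So far: 0.207286.
Order-1 term: 1/12 · (-0.000910332 − (-0.0312500)) = 0.00252831.
After k=1: 0.209814.
Order-2 term: −1/720 · (-6.46390e-05 − (-0.0234375)) = -3.24623e-05.
After k=2: 0.209781.
Order-3 term: 1/30240 · (-1.14744e-05 − (-0.0439453)) = 1.45284e-06.
After k=3: 0.209783.
Order-4 term: −1/1209600 · (-3.80216e-06 − (-0.153809)) = -1.27153e-07.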